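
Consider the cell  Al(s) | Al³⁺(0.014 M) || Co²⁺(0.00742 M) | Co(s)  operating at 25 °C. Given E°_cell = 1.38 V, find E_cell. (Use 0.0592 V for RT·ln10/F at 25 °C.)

Balancing electrons gives n = 6; the reaction quotient is Q = [Al³⁺]^2/[Co²⁺]^3 = 480.
At 25 °C, E = E° − (0.0592/n) log Q = 1.38 − (0.0592/6)(2.681) = 1.380 − 0.026 = 1.354 V.

1.35 V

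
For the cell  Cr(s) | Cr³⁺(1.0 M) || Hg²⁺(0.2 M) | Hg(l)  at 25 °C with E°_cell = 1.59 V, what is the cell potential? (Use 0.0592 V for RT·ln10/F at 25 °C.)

1.57 V

Balancing electrons gives n = 6; the reaction quotient is Q = [Cr³⁺]^2/[Hg²⁺]^3 = 125.
At 25 °C, E = E° − (0.0592/n) log Q = 1.59 − (0.0592/6)(2.097) = 1.590 − 0.021 = 1.569 V.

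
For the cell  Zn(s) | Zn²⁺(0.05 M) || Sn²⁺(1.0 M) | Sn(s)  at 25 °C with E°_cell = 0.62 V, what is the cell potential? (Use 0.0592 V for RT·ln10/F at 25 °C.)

Balancing electrons gives n = 2; the reaction quotient is Q = [Zn²⁺]/[Sn²⁺] = 0.0500.
At 25 °C, E = E° − (0.0592/n) log Q = 0.62 − (0.0592/2)(-1.301) = 0.620 + 0.039 = 0.659 V.

0.659 V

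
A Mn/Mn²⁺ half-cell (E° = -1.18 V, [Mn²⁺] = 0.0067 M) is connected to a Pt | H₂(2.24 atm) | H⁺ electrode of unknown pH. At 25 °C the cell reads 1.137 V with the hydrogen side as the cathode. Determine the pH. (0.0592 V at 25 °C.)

E°_cell = 1.18 V and n = 2.
log Q = n(E° − E)/0.0592 = 2×(1.18 − 1.137)/0.0592 = 1.453.
With Q = [Mn²⁺]·P(H₂) / [H⁺]^2, solving for [H⁺] gives log[H⁺] = -1.638, so pH = 1.64.

pH = 1.64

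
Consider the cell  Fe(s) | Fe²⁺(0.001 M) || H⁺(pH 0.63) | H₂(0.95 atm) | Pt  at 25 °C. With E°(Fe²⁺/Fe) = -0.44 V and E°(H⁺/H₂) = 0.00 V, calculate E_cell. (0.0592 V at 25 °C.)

0.49 V

The hydrogen couple is the cathode, so E°_cell = 0.44 V; n = 2.
[H⁺] = 10^(−0.63) = 0.23 M, and Q = [Fe²⁺]·P(H₂) / [H⁺]^2 = 0.0173.
E = E° − (0.0592/2) log Q = 0.44 − (0.0592/2)(-1.762) = 0.492 V.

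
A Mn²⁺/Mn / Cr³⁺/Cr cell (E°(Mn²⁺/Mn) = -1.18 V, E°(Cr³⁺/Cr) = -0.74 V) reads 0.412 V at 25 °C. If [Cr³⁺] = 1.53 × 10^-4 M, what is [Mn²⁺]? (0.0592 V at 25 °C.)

From the Nernst equation, log Q = n(E° − E)/0.0592 = 6(0.44 − 0.412)/0.0592 = 2.838, so Q = 688.
With Q = [Mn²⁺]^3/[Cr³⁺]^2 and the known concentrations, [Mn²⁺]^3 in the numerator gives [Mn²⁺] = 0.025 M.

0.025 M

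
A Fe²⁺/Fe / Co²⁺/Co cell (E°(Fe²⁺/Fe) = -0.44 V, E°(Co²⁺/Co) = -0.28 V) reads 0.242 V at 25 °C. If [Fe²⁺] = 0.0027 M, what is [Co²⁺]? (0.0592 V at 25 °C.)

1.6 M

From the Nernst equation, log Q = n(E° − E)/0.0592 = 2(0.16 − 0.242)/0.0592 = -2.770, so Q = 0.00170.
With Q = [Fe²⁺]/[Co²⁺] and the known concentrations, [Co²⁺] in the denominator gives [Co²⁺] = 1.6 M.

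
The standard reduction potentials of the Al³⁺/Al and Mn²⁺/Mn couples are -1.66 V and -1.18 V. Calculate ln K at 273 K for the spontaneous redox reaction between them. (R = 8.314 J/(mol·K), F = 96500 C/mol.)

E°_cell = -1.18 − (-1.66) = 0.48 V, with n = 6 electrons transferred.
At equilibrium E = 0, so the Nernst equation gives ln K = nFE°/RT = (6)(96500)(0.48)/((8.314)(273)) = 122.45.

ln K = 122.4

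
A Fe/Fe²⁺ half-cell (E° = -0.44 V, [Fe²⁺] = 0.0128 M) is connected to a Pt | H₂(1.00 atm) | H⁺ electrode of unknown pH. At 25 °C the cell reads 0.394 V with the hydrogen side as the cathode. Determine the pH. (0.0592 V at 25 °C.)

pH = 1.72

E°_cell = 0.44 V and n = 2.
log Q = n(E° − E)/0.0592 = 2×(0.44 − 0.394)/0.0592 = 1.554.
With Q = [Fe²⁺]·P(H₂) / [H⁺]^2, solving for [H⁺] gives log[H⁺] = -1.723, so pH = 1.72.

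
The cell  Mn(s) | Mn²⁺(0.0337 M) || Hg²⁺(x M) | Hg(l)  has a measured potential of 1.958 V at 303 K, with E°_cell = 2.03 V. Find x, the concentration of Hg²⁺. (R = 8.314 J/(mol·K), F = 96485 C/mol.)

1.4 × 10^-4 M

From the Nernst equation, ln Q = nF(E° − E)/RT = 2×96485×(2.03 − 1.958)/(8.314×303) = 5.515, so Q = 248.
With Q = [Mn²⁺]/[Hg²⁺] and the known concentrations, [Hg²⁺] in the denominator gives [Hg²⁺] = 1.4 × 10^-4 M.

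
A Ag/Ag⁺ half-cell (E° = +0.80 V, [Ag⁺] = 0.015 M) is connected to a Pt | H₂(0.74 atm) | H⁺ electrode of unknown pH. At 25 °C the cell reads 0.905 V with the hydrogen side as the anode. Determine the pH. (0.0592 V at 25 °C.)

E°_cell = 0.80 V and n = 2.
log Q = n(E° − E)/0.0592 = 2×(0.80 − 0.905)/0.0592 = -3.547.
With Q = [H⁺]^2 / ([Ag⁺]^2·P(H₂)), solving for [H⁺] gives log[H⁺] = -3.663, so pH = 3.66.

pH = 3.66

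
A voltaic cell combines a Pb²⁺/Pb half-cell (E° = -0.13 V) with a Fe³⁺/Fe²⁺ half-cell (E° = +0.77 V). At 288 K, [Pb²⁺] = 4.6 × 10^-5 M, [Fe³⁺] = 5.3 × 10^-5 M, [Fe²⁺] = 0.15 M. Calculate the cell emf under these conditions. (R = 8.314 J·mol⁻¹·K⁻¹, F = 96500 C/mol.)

The Fe³⁺/Fe²⁺ couple has the higher reduction potential and acts as the cathode, so E°_cell = +0.77 − (-0.13) = 0.90 V.
Balancing electrons gives n = 2; the reaction quotient is Q = [Pb²⁺]·[Fe²⁺]^2/[Fe³⁺]^2 = 368.
E = E° − (RT/nF) ln Q = 0.90 − (8.314×288)/(2×96500) × (5.909) = 0.900 − 0.073 = 0.827 V.

0.827 V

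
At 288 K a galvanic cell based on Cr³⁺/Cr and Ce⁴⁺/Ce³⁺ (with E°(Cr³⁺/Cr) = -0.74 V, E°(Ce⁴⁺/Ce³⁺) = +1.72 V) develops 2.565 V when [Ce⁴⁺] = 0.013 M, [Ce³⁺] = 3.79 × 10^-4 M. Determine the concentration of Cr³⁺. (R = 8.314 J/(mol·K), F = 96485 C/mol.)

From the Nernst equation, ln Q = nF(E° − E)/RT = 3×96485×(2.46 − 2.565)/(8.314×288) = -12.693, so Q = 3.07 × 10^-6.
With Q = [Cr³⁺]·[Ce³⁺]^3/[Ce⁴⁺]^3 and the known concentrations, [Cr³⁺] in the numerator gives [Cr³⁺] = 0.12 M.

0.12 M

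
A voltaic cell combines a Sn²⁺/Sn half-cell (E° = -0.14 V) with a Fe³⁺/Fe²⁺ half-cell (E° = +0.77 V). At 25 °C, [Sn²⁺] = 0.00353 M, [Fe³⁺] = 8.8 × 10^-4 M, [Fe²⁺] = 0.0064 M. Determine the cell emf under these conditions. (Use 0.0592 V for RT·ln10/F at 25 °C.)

0.932 V

The Fe³⁺/Fe²⁺ couple has the higher reduction potential and acts as the cathode, so E°_cell = +0.77 − (-0.14) = 0.91 V.
Balancing electrons gives n = 2; the reaction quotient is Q = [Sn²⁺]·[Fe²⁺]^2/[Fe³⁺]^2 = 0.187.
At 25 °C, E = E° − (0.0592/n) log Q = 0.91 − (0.0592/2)(-0.729) = 0.910 + 0.022 = 0.932 V.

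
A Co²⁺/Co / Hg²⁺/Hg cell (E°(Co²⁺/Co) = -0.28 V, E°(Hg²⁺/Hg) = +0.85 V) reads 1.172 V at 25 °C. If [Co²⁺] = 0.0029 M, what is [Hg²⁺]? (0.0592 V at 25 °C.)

0.076 M

From the Nernst equation, log Q = n(E° − E)/0.0592 = 2(1.13 − 1.172)/0.0592 = -1.419, so Q = 0.0381.
With Q = [Co²⁺]/[Hg²⁺] and the known concentrations, [Hg²⁺] in the denominator gives [Hg²⁺] = 0.076 M.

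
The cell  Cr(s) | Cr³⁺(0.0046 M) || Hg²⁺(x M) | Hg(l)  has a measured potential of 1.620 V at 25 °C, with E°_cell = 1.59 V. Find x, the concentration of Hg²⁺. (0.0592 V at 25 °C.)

0.29 M

From the Nernst equation, log Q = n(E° − E)/0.0592 = 6(1.59 − 1.620)/0.0592 = -3.041, so Q = 9.11 × 10^-4.
With Q = [Cr³⁺]^2/[Hg²⁺]^3 and the known concentrations, [Hg²⁺]^3 in the denominator gives [Hg²⁺] = 0.29 M.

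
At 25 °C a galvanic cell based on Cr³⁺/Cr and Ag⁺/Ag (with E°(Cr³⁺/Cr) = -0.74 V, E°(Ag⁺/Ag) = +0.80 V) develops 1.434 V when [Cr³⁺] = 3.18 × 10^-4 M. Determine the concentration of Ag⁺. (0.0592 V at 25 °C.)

0.0011 M

From the Nernst equation, log Q = n(E° − E)/0.0592 = 3(1.54 − 1.434)/0.0592 = 5.372, so Q = 2.35 × 10^5.
With Q = [Cr³⁺]/[Ag⁺]^3 and the known concentrations, [Ag⁺]^3 in the denominator gives [Ag⁺] = 0.0011 M.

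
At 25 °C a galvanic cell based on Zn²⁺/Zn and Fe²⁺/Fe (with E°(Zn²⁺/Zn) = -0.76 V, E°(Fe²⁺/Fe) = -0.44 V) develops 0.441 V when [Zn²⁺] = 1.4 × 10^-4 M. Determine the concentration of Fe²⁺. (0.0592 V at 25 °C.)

From the Nernst equation, log Q = n(E° − E)/0.0592 = 2(0.32 − 0.441)/0.0592 = -4.088, so Q = 8.17 × 10^-5.
With Q = [Zn²⁺]/[Fe²⁺] and the known concentrations, [Fe²⁺] in the denominator gives [Fe²⁺] = 1.7 M.

1.7 M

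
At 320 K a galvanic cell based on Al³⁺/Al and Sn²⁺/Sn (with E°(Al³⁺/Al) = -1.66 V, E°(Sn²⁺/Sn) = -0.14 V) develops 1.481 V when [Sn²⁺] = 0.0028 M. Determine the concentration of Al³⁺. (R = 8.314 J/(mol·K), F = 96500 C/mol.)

From the Nernst equation, ln Q = nF(E° − E)/RT = 6×96500×(1.52 − 1.481)/(8.314×320) = 8.488, so Q = 4850.
With Q = [Al³⁺]^2/[Sn²⁺]^3 and the known concentrations, [Al³⁺]^2 in the numerator gives [Al³⁺] = 0.01 M.

0.01 M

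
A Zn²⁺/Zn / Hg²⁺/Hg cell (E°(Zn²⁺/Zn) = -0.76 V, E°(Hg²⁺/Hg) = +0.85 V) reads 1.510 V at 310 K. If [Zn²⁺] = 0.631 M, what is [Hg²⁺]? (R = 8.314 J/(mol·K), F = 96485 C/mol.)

From the Nernst equation, ln Q = nF(E° − E)/RT = 2×96485×(1.61 − 1.510)/(8.314×310) = 7.487, so Q = 1790.
With Q = [Zn²⁺]/[Hg²⁺] and the known concentrations, [Hg²⁺] in the denominator gives [Hg²⁺] = 3.5 × 10^-4 M.

3.5 × 10^-4 M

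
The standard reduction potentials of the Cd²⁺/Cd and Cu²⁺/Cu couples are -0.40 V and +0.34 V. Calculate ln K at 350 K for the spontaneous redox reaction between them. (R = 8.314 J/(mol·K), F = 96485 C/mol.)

ln K = 49.1

E°_cell = +0.34 − (-0.40) = 0.74 V, with n = 2 electrons transferred.
At equilibrium E = 0, so the Nernst equation gives ln K = nFE°/RT = (2)(96485)(0.74)/((8.314)(350)) = 49.07.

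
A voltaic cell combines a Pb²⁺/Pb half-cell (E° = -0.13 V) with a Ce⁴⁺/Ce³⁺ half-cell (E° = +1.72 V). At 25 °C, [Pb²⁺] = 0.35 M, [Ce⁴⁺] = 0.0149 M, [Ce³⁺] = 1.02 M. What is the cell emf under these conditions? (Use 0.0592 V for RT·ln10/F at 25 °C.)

The Ce⁴⁺/Ce³⁺ couple has the higher reduction potential and acts as the cathode, so E°_cell = +1.72 − (-0.13) = 1.85 V.
Balancing electrons gives n = 2; the reaction quotient is Q = [Pb²⁺]·[Ce³⁺]^2/[Ce⁴⁺]^2 = 1640.
At 25 °C, E = E° − (0.0592/n) log Q = 1.85 − (0.0592/2)(3.215) = 1.850 − 0.095 = 1.755 V.

1.75 V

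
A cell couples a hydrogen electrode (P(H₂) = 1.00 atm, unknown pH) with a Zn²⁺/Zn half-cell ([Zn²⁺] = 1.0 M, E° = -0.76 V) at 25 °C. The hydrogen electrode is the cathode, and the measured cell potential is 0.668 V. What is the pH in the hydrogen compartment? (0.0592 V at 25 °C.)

E°_cell = 0.76 V and n = 2.
log Q = n(E° − E)/0.0592 = 2×(0.76 − 0.668)/0.0592 = 3.108.
With Q = [Zn²⁺]·P(H₂) / [H⁺]^2, solving for [H⁺] gives log[H⁺] = -1.554, so pH = 1.55.

pH = 1.55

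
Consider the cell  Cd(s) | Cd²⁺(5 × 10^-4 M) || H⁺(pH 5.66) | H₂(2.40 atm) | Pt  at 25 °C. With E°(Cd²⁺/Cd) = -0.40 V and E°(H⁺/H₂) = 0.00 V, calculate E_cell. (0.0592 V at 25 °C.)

0.15 V

The hydrogen couple is the cathode, so E°_cell = 0.40 V; n = 2.
[H⁺] = 10^(−5.66) = 2.2 × 10^-6 M, and Q = [Cd²⁺]·P(H₂) / [H⁺]^2 = 2.51 × 10^8.
E = E° − (0.0592/2) log Q = 0.40 − (0.0592/2)(8.399) = 0.151 V.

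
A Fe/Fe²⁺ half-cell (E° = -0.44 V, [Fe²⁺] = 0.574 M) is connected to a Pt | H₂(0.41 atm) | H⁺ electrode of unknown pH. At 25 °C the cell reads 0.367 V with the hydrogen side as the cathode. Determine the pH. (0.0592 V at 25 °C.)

pH = 1.55

E°_cell = 0.44 V and n = 2.
log Q = n(E° − E)/0.0592 = 2×(0.44 − 0.367)/0.0592 = 2.466.
With Q = [Fe²⁺]·P(H₂) / [H⁺]^2, solving for [H⁺] gives log[H⁺] = -1.547, so pH = 1.55.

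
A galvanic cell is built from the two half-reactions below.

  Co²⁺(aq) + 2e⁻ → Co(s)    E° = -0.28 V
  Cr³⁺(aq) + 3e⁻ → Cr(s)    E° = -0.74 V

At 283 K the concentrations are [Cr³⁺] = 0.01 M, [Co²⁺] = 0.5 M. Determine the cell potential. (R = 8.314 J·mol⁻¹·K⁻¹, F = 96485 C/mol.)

0.489 V

The Co²⁺/Co couple has the higher reduction potential and acts as the cathode, so E°_cell = -0.28 − (-0.74) = 0.46 V.
Balancing electrons gives n = 6; the reaction quotient is Q = [Cr³⁺]^2/[Co²⁺]^3 = 8 × 10^-4.
E = E° − (RT/nF) ln Q = 0.46 − (8.314×283)/(6×96485) × (-7.131) = 0.460 + 0.029 = 0.489 V.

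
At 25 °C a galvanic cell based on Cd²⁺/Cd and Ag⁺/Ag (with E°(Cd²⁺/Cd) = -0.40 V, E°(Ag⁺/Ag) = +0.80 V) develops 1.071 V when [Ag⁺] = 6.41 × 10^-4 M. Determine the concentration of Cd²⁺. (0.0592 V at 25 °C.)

From the Nernst equation, log Q = n(E° − E)/0.0592 = 2(1.20 − 1.071)/0.0592 = 4.358, so Q = 2.28 × 10^4.
With Q = [Cd²⁺]/[Ag⁺]^2 and the known concentrations, [Cd²⁺] in the numerator gives [Cd²⁺] = 0.0094 M.

0.0094 M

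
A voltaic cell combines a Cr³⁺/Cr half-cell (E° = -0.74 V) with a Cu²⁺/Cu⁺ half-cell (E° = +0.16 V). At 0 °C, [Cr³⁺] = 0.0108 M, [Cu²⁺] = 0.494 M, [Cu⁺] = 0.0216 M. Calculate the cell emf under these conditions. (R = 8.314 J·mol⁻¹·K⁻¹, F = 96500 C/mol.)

1.01 V

The Cu²⁺/Cu⁺ couple has the higher reduction potential and acts as the cathode, so E°_cell = +0.16 − (-0.74) = 0.90 V.
Balancing electrons gives n = 3; the reaction quotient is Q = [Cr³⁺]·[Cu⁺]^3/[Cu²⁺]^3 = 9.03 × 10^-7.
E = E° − (RT/nF) ln Q = 0.90 − (8.314×273)/(3×96500) × (-13.918) = 0.900 + 0.109 = 1.009 V.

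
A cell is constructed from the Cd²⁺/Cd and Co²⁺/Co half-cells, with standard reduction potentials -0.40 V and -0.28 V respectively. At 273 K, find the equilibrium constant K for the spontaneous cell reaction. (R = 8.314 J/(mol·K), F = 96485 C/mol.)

E°_cell = -0.28 − (-0.40) = 0.12 V, with n = 2 electrons transferred.
At equilibrium E = 0, so the Nernst equation gives ln K = nFE°/RT = (2)(96485)(0.12)/((8.314)(273)) = 10.20.
K = e^10.20 = 2.7 × 10^4.

2.7 × 10^4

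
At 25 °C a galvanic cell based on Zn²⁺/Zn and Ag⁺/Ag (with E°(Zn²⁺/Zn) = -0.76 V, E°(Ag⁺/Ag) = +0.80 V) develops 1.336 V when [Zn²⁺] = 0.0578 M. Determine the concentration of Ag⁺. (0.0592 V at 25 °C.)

From the Nernst equation, log Q = n(E° − E)/0.0592 = 2(1.56 − 1.336)/0.0592 = 7.568, so Q = 3.69 × 10^7.
With Q = [Zn²⁺]/[Ag⁺]^2 and the known concentrations, [Ag⁺]^2 in the denominator gives [Ag⁺] = 4 × 10^-5 M.

4 × 10^-5 M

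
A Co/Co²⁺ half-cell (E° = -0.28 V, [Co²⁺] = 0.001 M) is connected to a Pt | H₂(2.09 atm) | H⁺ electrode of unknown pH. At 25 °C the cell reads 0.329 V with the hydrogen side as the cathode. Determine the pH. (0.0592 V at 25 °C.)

E°_cell = 0.28 V and n = 2.
log Q = n(E° − E)/0.0592 = 2×(0.28 − 0.329)/0.0592 = -1.655.
With Q = [Co²⁺]·P(H₂) / [H⁺]^2, solving for [H⁺] gives log[H⁺] = -0.512, so pH = 0.51.

pH = 0.51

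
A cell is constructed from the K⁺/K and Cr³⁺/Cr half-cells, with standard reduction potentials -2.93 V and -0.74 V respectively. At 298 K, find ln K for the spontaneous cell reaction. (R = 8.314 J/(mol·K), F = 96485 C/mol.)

ln K = 255.9

E°_cell = -0.74 − (-2.93) = 2.19 V, with n = 3 electrons transferred.
At equilibrium E = 0, so the Nernst equation gives ln K = nFE°/RT = (3)(96485)(2.19)/((8.314)(298)) = 255.86.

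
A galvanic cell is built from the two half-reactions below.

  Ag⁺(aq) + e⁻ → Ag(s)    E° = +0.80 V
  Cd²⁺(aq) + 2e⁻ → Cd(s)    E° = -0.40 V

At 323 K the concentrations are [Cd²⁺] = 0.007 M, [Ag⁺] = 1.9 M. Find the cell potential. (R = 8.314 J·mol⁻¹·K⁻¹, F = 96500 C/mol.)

The Ag⁺/Ag couple has the higher reduction potential and acts as the cathode, so E°_cell = +0.80 − (-0.40) = 1.20 V.
Balancing electrons gives n = 2; the reaction quotient is Q = [Cd²⁺]/[Ag⁺]^2 = 0.00194.
E = E° − (RT/nF) ln Q = 1.20 − (8.314×323)/(2×96500) × (-6.246) = 1.200 + 0.087 = 1.287 V.

1.29 V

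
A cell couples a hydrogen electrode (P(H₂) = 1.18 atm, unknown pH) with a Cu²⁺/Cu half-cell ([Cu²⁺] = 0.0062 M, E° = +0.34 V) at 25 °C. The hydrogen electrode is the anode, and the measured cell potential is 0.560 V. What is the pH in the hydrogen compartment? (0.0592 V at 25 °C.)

E°_cell = 0.34 V and n = 2.
log Q = n(E° − E)/0.0592 = 2×(0.34 − 0.560)/0.0592 = -7.432.
With Q = [H⁺]^2 / ([Cu²⁺]·P(H₂)), solving for [H⁺] gives log[H⁺] = -4.784, so pH = 4.78.

pH = 4.78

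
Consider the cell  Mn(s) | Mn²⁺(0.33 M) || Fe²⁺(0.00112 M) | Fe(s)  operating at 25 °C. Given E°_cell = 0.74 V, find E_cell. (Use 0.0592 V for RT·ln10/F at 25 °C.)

Balancing electrons gives n = 2; the reaction quotient is Q = [Mn²⁺]/[Fe²⁺] = 295.
At 25 °C, E = E° − (0.0592/n) log Q = 0.74 − (0.0592/2)(2.469) = 0.740 − 0.073 = 0.667 V.

0.667 V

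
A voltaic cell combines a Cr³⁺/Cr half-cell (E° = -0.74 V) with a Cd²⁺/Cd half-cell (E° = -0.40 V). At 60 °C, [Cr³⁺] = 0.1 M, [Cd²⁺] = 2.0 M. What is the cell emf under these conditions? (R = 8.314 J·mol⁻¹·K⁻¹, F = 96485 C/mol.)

The Cd²⁺/Cd couple has the higher reduction potential and acts as the cathode, so E°_cell = -0.40 − (-0.74) = 0.34 V.
Balancing electrons gives n = 6; the reaction quotient is Q = [Cr³⁺]^2/[Cd²⁺]^3 = 0.00125.
E = E° − (RT/nF) ln Q = 0.34 − (8.314×333)/(6×96485) × (-6.685) = 0.340 + 0.032 = 0.372 V.

0.372 V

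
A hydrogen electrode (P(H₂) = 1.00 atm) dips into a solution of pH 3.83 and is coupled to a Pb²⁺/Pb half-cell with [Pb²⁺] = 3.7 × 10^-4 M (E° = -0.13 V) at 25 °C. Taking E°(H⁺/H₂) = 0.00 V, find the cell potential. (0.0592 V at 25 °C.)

The hydrogen couple is the cathode, so E°_cell = 0.13 V; n = 2.
[H⁺] = 10^(−3.83) = 1.5 × 10^-4 M, and Q = [Pb²⁺]·P(H₂) / [H⁺]^2 = 1.69 × 10^4.
E = E° − (0.0592/2) log Q = 0.13 − (0.0592/2)(4.228) = 0.005 V.

0.005 V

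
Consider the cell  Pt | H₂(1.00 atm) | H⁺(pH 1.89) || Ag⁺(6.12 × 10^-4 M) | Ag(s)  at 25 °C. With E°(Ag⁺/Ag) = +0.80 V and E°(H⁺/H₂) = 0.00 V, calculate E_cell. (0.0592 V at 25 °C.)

0.72 V

The Ag⁺/Ag couple is the cathode, so E°_cell = 0.80 V; n = 2.
[H⁺] = 10^(−1.89) = 0.013 M, and Q = [H⁺]^2 / ([Ag⁺]^2·P(H₂)) = 443.
E = E° − (0.0592/2) log Q = 0.80 − (0.0592/2)(2.646) = 0.722 V.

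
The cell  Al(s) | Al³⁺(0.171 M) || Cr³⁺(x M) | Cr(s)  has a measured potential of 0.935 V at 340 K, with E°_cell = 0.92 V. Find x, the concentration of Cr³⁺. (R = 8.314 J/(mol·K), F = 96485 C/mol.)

0.79 M

From the Nernst equation, ln Q = nF(E° − E)/RT = 3×96485×(0.92 − 0.935)/(8.314×340) = -1.536, so Q = 0.215.
With Q = [Al³⁺]/[Cr³⁺] and the known concentrations, [Cr³⁺] in the denominator gives [Cr³⁺] = 0.79 M.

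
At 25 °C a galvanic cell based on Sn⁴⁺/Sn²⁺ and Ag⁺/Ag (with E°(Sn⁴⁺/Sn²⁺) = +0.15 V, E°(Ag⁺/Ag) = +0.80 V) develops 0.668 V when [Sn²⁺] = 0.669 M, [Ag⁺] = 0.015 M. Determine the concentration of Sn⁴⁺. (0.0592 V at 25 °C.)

From the Nernst equation, log Q = n(E° − E)/0.0592 = 2(0.65 − 0.668)/0.0592 = -0.608, so Q = 0.247.
With Q = [Sn⁴⁺]/([Sn²⁺]·[Ag⁺]^2) and the known concentrations, [Sn⁴⁺] in the numerator gives [Sn⁴⁺] = 3.7 × 10^-5 M.

3.7 × 10^-5 M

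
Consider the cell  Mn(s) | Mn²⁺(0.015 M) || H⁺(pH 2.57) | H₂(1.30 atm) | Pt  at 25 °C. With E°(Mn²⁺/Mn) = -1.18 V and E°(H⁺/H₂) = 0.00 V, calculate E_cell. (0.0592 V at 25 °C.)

The hydrogen couple is the cathode, so E°_cell = 1.18 V; n = 2.
[H⁺] = 10^(−2.57) = 0.0027 M, and Q = [Mn²⁺]·P(H₂) / [H⁺]^2 = 2690.
E = E° − (0.0592/2) log Q = 1.18 − (0.0592/2)(3.430) = 1.078 V.

1.08 V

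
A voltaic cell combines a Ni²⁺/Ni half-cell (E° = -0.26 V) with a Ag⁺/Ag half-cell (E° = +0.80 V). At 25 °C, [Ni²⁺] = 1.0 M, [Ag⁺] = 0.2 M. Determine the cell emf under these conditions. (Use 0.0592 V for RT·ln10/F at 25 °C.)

1.02 V

The Ag⁺/Ag couple has the higher reduction potential and acts as the cathode, so E°_cell = +0.80 − (-0.26) = 1.06 V.
Balancing electrons gives n = 2; the reaction quotient is Q = [Ni²⁺]/[Ag⁺]^2 = 25.0.
At 25 °C, E = E° − (0.0592/n) log Q = 1.06 − (0.0592/2)(1.398) = 1.060 − 0.041 = 1.019 V.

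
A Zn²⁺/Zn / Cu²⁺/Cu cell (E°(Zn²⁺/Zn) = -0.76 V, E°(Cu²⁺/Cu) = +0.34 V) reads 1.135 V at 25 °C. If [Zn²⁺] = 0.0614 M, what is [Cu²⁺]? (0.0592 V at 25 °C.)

0.93 M

From the Nernst equation, log Q = n(E° − E)/0.0592 = 2(1.10 − 1.135)/0.0592 = -1.182, so Q = 0.0657.
With Q = [Zn²⁺]/[Cu²⁺] and the known concentrations, [Cu²⁺] in the denominator gives [Cu²⁺] = 0.93 M.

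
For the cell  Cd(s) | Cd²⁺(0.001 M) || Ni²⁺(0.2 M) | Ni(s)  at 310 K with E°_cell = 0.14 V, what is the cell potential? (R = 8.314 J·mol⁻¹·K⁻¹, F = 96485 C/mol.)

0.211 V

Balancing electrons gives n = 2; the reaction quotient is Q = [Cd²⁺]/[Ni²⁺] = 0.00500.
E = E° − (RT/nF) ln Q = 0.14 − (8.314×310)/(2×96485) × (-5.298) = 0.140 + 0.071 = 0.211 V.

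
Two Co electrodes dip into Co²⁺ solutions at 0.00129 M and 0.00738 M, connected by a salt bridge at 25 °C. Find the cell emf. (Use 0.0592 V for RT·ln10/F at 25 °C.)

Both half-cells are Co²⁺/Co, so E°_cell = 0. The concentrated side is the cathode; the cell reaction moves Co²⁺ from high to low concentration with n = 2.
Q = [Co²⁺]_dilute/[Co²⁺]_conc = 0.00129/0.00738 = 0.175.
E = 0 − (0.0592/2) log Q = −(0.0592/2)(-0.757) = 0.0224 V.

0.022 V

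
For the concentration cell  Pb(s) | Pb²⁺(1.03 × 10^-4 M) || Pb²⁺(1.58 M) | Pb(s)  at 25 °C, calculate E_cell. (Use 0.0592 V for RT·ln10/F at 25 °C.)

0.12 V

Both half-cells are Pb²⁺/Pb, so E°_cell = 0. The concentrated side is the cathode; the cell reaction moves Pb²⁺ from high to low concentration with n = 2.
Q = [Pb²⁺]_dilute/[Pb²⁺]_conc = 1.03 × 10^-4/1.58 = 6.52 × 10^-5.
E = 0 − (0.0592/2) log Q = −(0.0592/2)(-4.186) = 0.1239 V.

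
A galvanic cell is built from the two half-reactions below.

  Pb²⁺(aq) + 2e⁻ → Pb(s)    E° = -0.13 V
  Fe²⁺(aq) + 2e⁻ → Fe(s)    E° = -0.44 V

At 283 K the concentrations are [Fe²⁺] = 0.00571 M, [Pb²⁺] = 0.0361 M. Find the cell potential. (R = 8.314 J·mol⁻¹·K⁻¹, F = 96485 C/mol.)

The Pb²⁺/Pb couple has the higher reduction potential and acts as the cathode, so E°_cell = -0.13 − (-0.44) = 0.31 V.
Balancing electrons gives n = 2; the reaction quotient is Q = [Fe²⁺]/[Pb²⁺] = 0.158.
E = E° − (RT/nF) ln Q = 0.31 − (8.314×283)/(2×96485) × (-1.844) = 0.310 + 0.022 = 0.332 V.

0.332 V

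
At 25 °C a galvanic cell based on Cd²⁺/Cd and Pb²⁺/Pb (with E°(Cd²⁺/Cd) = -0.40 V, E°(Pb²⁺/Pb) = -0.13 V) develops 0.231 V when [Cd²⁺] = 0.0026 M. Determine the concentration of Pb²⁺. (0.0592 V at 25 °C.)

1.3 × 10^-4 M

From the Nernst equation, log Q = n(E° − E)/0.0592 = 2(0.27 − 0.231)/0.0592 = 1.318, so Q = 20.8.
With Q = [Cd²⁺]/[Pb²⁺] and the known concentrations, [Pb²⁺] in the denominator gives [Pb²⁺] = 1.3 × 10^-4 M.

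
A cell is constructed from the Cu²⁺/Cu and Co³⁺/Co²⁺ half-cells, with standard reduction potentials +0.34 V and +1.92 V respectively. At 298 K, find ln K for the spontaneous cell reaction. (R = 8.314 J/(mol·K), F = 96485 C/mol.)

E°_cell = +1.92 − (+0.34) = 1.58 V, with n = 2 electrons transferred.
At equilibrium E = 0, so the Nernst equation gives ln K = nFE°/RT = (2)(96485)(1.58)/((8.314)(298)) = 123.06.

ln K = 123.1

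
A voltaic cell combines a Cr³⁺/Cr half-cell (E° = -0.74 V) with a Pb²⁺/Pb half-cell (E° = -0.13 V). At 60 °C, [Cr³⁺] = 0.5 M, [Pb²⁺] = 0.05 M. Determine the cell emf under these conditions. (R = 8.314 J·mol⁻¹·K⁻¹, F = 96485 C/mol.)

The Pb²⁺/Pb couple has the higher reduction potential and acts as the cathode, so E°_cell = -0.13 − (-0.74) = 0.61 V.
Balancing electrons gives n = 6; the reaction quotient is Q = [Cr³⁺]^2/[Pb²⁺]^3 = 2000.
E = E° − (RT/nF) ln Q = 0.61 − (8.314×333)/(6×96485) × (7.601) = 0.610 − 0.036 = 0.574 V.

0.574 V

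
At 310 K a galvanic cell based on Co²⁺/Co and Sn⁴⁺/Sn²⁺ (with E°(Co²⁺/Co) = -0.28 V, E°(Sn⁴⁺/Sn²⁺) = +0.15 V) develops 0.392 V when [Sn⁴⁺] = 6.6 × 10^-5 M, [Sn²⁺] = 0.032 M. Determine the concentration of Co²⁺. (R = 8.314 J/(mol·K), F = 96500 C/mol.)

0.035 M

From the Nernst equation, ln Q = nF(E° − E)/RT = 2×96500×(0.43 − 0.392)/(8.314×310) = 2.846, so Q = 17.2.
With Q = [Co²⁺]·[Sn²⁺]/[Sn⁴⁺] and the known concentrations, [Co²⁺] in the numerator gives [Co²⁺] = 0.035 M.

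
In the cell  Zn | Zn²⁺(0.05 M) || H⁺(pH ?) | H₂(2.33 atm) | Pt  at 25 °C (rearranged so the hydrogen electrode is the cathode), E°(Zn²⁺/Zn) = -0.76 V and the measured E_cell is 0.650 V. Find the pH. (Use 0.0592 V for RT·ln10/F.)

pH = 2.32

E°_cell = 0.76 V and n = 2.
log Q = n(E° − E)/0.0592 = 2×(0.76 − 0.650)/0.0592 = 3.716.
With Q = [Zn²⁺]·P(H₂) / [H⁺]^2, solving for [H⁺] gives log[H⁺] = -2.325, so pH = 2.32.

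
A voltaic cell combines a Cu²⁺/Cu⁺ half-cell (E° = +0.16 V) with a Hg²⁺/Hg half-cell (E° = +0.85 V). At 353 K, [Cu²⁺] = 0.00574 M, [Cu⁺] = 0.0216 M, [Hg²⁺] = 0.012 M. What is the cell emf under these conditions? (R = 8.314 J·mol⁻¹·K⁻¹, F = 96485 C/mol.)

0.663 V

The Hg²⁺/Hg couple has the higher reduction potential and acts as the cathode, so E°_cell = +0.85 − (+0.16) = 0.69 V.
Balancing electrons gives n = 2; the reaction quotient is Q = [Cu²⁺]^2/([Cu⁺]^2·[Hg²⁺]) = 5.88.
E = E° − (RT/nF) ln Q = 0.69 − (8.314×353)/(2×96485) × (1.772) = 0.690 − 0.027 = 0.663 V.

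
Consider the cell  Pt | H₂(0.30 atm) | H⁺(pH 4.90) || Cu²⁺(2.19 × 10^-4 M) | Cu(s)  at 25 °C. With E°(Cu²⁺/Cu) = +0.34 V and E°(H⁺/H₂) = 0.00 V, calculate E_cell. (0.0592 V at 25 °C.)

The Cu²⁺/Cu couple is the cathode, so E°_cell = 0.34 V; n = 2.
[H⁺] = 10^(−4.90) = 1.3 × 10^-5 M, and Q = [H⁺]^2 / ([Cu²⁺]·P(H₂)) = 2.41 × 10^-6.
E = E° − (0.0592/2) log Q = 0.34 − (0.0592/2)(-5.618) = 0.506 V.

0.51 V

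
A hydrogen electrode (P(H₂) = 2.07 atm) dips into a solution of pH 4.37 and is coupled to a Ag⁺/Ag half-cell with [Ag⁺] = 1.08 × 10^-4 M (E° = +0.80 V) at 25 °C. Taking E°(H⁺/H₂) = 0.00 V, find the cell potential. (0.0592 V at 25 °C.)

0.83 V

The Ag⁺/Ag couple is the cathode, so E°_cell = 0.80 V; n = 2.
[H⁺] = 10^(−4.37) = 4.3 × 10^-5 M, and Q = [H⁺]^2 / ([Ag⁺]^2·P(H₂)) = 0.0754.
E = E° − (0.0592/2) log Q = 0.80 − (0.0592/2)(-1.123) = 0.833 V.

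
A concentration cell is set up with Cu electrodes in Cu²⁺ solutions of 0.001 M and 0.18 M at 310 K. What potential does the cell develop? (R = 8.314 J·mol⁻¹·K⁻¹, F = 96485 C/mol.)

Both half-cells are Cu²⁺/Cu, so E°_cell = 0. The concentrated side is the cathode; the cell reaction moves Cu²⁺ from high to low concentration with n = 2.
Q = [Cu²⁺]_dilute/[Cu²⁺]_conc = 0.001/0.18 = 0.00556.
E = 0 − (RT/nF) ln Q = −((8.314×310)/(2×96485))(-5.193) = 0.0694 V.

0.069 V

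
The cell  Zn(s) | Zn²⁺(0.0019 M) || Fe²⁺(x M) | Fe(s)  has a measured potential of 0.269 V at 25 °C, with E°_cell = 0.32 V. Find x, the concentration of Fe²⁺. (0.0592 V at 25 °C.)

From the Nernst equation, log Q = n(E° − E)/0.0592 = 2(0.32 − 0.269)/0.0592 = 1.723, so Q = 52.8.
With Q = [Zn²⁺]/[Fe²⁺] and the known concentrations, [Fe²⁺] in the denominator gives [Fe²⁺] = 3.6 × 10^-5 M.

3.6 × 10^-5 M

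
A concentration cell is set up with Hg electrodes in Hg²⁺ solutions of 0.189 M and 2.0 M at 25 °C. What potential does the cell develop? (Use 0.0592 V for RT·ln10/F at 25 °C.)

0.030 V

Both half-cells are Hg²⁺/Hg, so E°_cell = 0. The concentrated side is the cathode; the cell reaction moves Hg²⁺ from high to low concentration with n = 2.
Q = [Hg²⁺]_dilute/[Hg²⁺]_conc = 0.189/2.0 = 0.0945.
E = 0 − (0.0592/2) log Q = −(0.0592/2)(-1.025) = 0.0303 V.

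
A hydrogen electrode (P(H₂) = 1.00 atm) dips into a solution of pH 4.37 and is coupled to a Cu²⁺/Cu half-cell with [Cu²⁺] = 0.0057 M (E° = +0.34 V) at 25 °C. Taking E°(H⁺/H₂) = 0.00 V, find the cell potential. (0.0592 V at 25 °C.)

The Cu²⁺/Cu couple is the cathode, so E°_cell = 0.34 V; n = 2.
[H⁺] = 10^(−4.37) = 4.3 × 10^-5 M, and Q = [H⁺]^2 / ([Cu²⁺]·P(H₂)) = 3.19 × 10^-7.
E = E° − (0.0592/2) log Q = 0.34 − (0.0592/2)(-6.496) = 0.532 V.

0.53 V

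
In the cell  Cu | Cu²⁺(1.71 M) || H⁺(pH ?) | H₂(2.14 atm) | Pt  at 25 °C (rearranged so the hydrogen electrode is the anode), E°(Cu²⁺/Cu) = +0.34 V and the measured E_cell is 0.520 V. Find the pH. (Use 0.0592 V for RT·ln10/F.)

E°_cell = 0.34 V and n = 2.
log Q = n(E° − E)/0.0592 = 2×(0.34 − 0.520)/0.0592 = -6.081.
With Q = [H⁺]^2 / ([Cu²⁺]·P(H₂)), solving for [H⁺] gives log[H⁺] = -2.759, so pH = 2.76.

pH = 2.76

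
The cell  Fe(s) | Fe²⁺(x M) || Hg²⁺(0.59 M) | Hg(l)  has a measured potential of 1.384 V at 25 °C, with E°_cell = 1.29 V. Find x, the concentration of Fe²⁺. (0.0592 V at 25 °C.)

3.9 × 10^-4 M

From the Nernst equation, log Q = n(E° − E)/0.0592 = 2(1.29 − 1.384)/0.0592 = -3.176, so Q = 6.67 × 10^-4.
With Q = [Fe²⁺]/[Hg²⁺] and the known concentrations, [Fe²⁺] in the numerator gives [Fe²⁺] = 3.9 × 10^-4 M.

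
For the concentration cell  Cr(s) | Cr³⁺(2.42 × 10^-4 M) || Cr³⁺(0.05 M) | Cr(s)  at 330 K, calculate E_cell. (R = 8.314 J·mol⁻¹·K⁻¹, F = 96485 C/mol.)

Both half-cells are Cr³⁺/Cr, so E°_cell = 0. The concentrated side is the cathode; the cell reaction moves Cr³⁺ from high to low concentration with n = 3.
Q = [Cr³⁺]_dilute/[Cr³⁺]_conc = 2.42 × 10^-4/0.05 = 0.00484.
E = 0 − (RT/nF) ln Q = −((8.314×330)/(3×96485))(-5.331) = 0.0505 V.

0.051 V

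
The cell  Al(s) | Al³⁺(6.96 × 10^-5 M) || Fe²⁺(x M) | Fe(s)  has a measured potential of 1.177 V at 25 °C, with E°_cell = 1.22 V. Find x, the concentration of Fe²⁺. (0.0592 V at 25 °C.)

From the Nernst equation, log Q = n(E° − E)/0.0592 = 6(1.22 − 1.177)/0.0592 = 4.358, so Q = 2.28 × 10^4.
With Q = [Al³⁺]^2/[Fe²⁺]^3 and the known concentrations, [Fe²⁺]^3 in the denominator gives [Fe²⁺] = 6 × 10^-5 M.

6 × 10^-5 M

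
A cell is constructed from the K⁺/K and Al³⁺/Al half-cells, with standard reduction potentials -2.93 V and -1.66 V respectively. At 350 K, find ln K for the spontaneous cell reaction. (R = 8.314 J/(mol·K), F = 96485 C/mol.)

E°_cell = -1.66 − (-2.93) = 1.27 V, with n = 3 electrons transferred.
At equilibrium E = 0, so the Nernst equation gives ln K = nFE°/RT = (3)(96485)(1.27)/((8.314)(350)) = 126.33.

ln K = 126.3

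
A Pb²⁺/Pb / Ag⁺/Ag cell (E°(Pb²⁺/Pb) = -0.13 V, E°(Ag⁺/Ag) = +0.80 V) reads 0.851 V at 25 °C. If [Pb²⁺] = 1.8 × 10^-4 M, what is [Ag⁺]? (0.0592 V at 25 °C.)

From the Nernst equation, log Q = n(E° − E)/0.0592 = 2(0.93 − 0.851)/0.0592 = 2.669, so Q = 467.
With Q = [Pb²⁺]/[Ag⁺]^2 and the known concentrations, [Ag⁺]^2 in the denominator gives [Ag⁺] = 6.2 × 10^-4 M.

6.2 × 10^-4 M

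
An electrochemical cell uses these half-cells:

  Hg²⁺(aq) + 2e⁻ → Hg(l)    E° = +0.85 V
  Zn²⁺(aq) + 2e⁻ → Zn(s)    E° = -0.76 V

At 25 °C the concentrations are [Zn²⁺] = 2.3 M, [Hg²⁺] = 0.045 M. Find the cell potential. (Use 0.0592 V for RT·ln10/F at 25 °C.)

The Hg²⁺/Hg couple has the higher reduction potential and acts as the cathode, so E°_cell = +0.85 − (-0.76) = 1.61 V.
Balancing electrons gives n = 2; the reaction quotient is Q = [Zn²⁺]/[Hg²⁺] = 51.1.
At 25 °C, E = E° − (0.0592/n) log Q = 1.61 − (0.0592/2)(1.709) = 1.610 − 0.051 = 1.559 V.

1.56 V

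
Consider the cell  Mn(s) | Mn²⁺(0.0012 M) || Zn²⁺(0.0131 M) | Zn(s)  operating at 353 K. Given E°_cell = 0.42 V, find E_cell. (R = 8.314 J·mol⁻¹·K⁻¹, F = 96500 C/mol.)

0.456 V

Balancing electrons gives n = 2; the reaction quotient is Q = [Mn²⁺]/[Zn²⁺] = 0.0916.
E = E° − (RT/nF) ln Q = 0.42 − (8.314×353)/(2×96500) × (-2.390) = 0.420 + 0.036 = 0.456 V.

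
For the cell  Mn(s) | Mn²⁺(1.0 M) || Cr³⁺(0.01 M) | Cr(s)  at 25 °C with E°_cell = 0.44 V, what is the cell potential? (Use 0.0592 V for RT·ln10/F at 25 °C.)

Balancing electrons gives n = 6; the reaction quotient is Q = [Mn²⁺]^3/[Cr³⁺]^2 = 1 × 10^4.
At 25 °C, E = E° − (0.0592/n) log Q = 0.44 − (0.0592/6)(4.000) = 0.440 − 0.039 = 0.401 V.

0.401 V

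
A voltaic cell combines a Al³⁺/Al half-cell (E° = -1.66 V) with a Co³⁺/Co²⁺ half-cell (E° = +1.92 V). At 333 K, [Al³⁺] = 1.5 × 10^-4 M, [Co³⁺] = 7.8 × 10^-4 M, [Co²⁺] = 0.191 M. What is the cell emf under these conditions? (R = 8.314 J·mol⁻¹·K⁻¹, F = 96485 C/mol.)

3.51 V

The Co³⁺/Co²⁺ couple has the higher reduction potential and acts as the cathode, so E°_cell = +1.92 − (-1.66) = 3.58 V.
Balancing electrons gives n = 3; the reaction quotient is Q = [Al³⁺]·[Co²⁺]^3/[Co³⁺]^3 = 2200.
E = E° − (RT/nF) ln Q = 3.58 − (8.314×333)/(3×96485) × (7.697) = 3.580 − 0.074 = 3.506 V.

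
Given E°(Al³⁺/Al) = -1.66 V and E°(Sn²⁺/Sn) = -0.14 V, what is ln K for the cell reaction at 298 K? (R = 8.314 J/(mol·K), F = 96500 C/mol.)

E°_cell = -0.14 − (-1.66) = 1.52 V, with n = 6 electrons transferred.
At equilibrium E = 0, so the Nernst equation gives ln K = nFE°/RT = (6)(96500)(1.52)/((8.314)(298)) = 355.22.

ln K = 355.2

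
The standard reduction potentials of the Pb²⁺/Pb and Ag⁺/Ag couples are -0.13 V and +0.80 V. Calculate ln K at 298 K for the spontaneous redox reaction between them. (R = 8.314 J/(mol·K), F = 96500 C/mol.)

E°_cell = +0.80 − (-0.13) = 0.93 V, with n = 2 electrons transferred.
At equilibrium E = 0, so the Nernst equation gives ln K = nFE°/RT = (2)(96500)(0.93)/((8.314)(298)) = 72.45.

ln K = 72.4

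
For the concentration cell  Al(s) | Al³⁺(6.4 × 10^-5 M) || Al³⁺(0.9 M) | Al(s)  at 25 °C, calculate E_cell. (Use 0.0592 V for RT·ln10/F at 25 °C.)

Both half-cells are Al³⁺/Al, so E°_cell = 0. The concentrated side is the cathode; the cell reaction moves Al³⁺ from high to low concentration with n = 3.
Q = [Al³⁺]_dilute/[Al³⁺]_conc = 6.4 × 10^-5/0.9 = 7.11 × 10^-5.
E = 0 − (0.0592/3) log Q = −(0.0592/3)(-4.148) = 0.0819 V.

0.082 V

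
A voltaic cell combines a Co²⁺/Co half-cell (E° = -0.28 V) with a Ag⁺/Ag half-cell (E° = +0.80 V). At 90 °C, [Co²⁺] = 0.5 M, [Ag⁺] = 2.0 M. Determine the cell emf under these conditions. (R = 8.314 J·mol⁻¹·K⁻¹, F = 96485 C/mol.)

The Ag⁺/Ag couple has the higher reduction potential and acts as the cathode, so E°_cell = +0.80 − (-0.28) = 1.08 V.
Balancing electrons gives n = 2; the reaction quotient is Q = [Co²⁺]/[Ag⁺]^2 = 0.125.
E = E° − (RT/nF) ln Q = 1.08 − (8.314×363)/(2×96485) × (-2.079) = 1.080 + 0.033 = 1.113 V.

1.11 V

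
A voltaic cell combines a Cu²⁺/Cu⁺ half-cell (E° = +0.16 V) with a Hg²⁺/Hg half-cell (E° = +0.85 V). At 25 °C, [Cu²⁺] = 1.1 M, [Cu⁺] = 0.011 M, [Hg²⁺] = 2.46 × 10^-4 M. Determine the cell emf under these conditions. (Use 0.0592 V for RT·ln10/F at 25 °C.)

0.465 V

The Hg²⁺/Hg couple has the higher reduction potential and acts as the cathode, so E°_cell = +0.85 − (+0.16) = 0.69 V.
Balancing electrons gives n = 2; the reaction quotient is Q = [Cu²⁺]^2/([Cu⁺]^2·[Hg²⁺]) = 4.07 × 10^7.
At 25 °C, E = E° − (0.0592/n) log Q = 0.69 − (0.0592/2)(7.609) = 0.690 − 0.225 = 0.465 V.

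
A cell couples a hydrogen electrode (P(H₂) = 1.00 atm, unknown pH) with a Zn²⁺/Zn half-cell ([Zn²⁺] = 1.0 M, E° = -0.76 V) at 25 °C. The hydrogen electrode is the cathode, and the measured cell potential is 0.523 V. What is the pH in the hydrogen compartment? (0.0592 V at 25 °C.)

E°_cell = 0.76 V and n = 2.
log Q = n(E° − E)/0.0592 = 2×(0.76 − 0.523)/0.0592 = 8.007.
With Q = [Zn²⁺]·P(H₂) / [H⁺]^2, solving for [H⁺] gives log[H⁺] = -4.003, so pH = 4.00.

pH = 4.00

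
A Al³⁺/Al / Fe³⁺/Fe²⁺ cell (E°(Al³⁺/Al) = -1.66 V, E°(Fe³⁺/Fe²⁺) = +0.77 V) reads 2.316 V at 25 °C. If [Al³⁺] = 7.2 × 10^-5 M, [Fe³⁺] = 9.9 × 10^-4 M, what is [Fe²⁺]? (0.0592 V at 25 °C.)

From the Nernst equation, log Q = n(E° − E)/0.0592 = 3(2.43 − 2.316)/0.0592 = 5.777, so Q = 5.98 × 10^5.
With Q = [Al³⁺]·[Fe²⁺]^3/[Fe³⁺]^3 and the known concentrations, [Fe²⁺]^3 in the numerator gives [Fe²⁺] = 2.0 M.

2.0 M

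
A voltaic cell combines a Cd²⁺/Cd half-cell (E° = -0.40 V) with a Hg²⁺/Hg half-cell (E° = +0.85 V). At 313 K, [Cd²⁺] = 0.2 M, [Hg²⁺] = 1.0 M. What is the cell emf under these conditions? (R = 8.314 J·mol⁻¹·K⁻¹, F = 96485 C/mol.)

1.27 V

The Hg²⁺/Hg couple has the higher reduction potential and acts as the cathode, so E°_cell = +0.85 − (-0.40) = 1.25 V.
Balancing electrons gives n = 2; the reaction quotient is Q = [Cd²⁺]/[Hg²⁺] = 0.200.
E = E° − (RT/nF) ln Q = 1.25 − (8.314×313)/(2×96485) × (-1.609) = 1.250 + 0.022 = 1.272 V.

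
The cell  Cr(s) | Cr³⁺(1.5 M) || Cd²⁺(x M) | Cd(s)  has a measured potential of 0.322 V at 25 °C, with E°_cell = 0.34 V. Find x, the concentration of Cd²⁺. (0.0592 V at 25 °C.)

0.32 M

From the Nernst equation, log Q = n(E° − E)/0.0592 = 6(0.34 − 0.322)/0.0592 = 1.824, so Q = 66.7.
With Q = [Cr³⁺]^2/[Cd²⁺]^3 and the known concentrations, [Cd²⁺]^3 in the denominator gives [Cd²⁺] = 0.32 M.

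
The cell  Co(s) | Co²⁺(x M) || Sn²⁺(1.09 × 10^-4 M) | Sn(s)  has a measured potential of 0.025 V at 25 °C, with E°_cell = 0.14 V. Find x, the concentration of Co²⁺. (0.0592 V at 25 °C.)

0.84 M

From the Nernst equation, log Q = n(E° − E)/0.0592 = 2(0.14 − 0.025)/0.0592 = 3.885, so Q = 7680.
With Q = [Co²⁺]/[Sn²⁺] and the known concentrations, [Co²⁺] in the numerator gives [Co²⁺] = 0.84 M.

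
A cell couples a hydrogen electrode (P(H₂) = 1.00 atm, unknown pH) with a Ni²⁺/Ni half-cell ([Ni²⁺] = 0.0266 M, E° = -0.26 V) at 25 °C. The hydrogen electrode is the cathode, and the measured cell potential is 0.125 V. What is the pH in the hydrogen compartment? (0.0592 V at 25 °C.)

E°_cell = 0.26 V and n = 2.
log Q = n(E° − E)/0.0592 = 2×(0.26 − 0.125)/0.0592 = 4.561.
With Q = [Ni²⁺]·P(H₂) / [H⁺]^2, solving for [H⁺] gives log[H⁺] = -3.068, so pH = 3.07.

pH = 3.07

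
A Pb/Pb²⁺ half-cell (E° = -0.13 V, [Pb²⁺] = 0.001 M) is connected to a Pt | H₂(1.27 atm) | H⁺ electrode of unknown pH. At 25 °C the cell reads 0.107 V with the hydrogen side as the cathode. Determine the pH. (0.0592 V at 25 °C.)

E°_cell = 0.13 V and n = 2.
log Q = n(E° − E)/0.0592 = 2×(0.13 − 0.107)/0.0592 = 0.777.
With Q = [Pb²⁺]·P(H₂) / [H⁺]^2, solving for [H⁺] gives log[H⁺] = -1.837, so pH = 1.84.

pH = 1.84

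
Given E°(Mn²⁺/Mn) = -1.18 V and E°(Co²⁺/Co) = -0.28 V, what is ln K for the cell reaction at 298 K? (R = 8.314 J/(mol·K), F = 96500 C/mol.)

E°_cell = -0.28 − (-1.18) = 0.90 V, with n = 2 electrons transferred.
At equilibrium E = 0, so the Nernst equation gives ln K = nFE°/RT = (2)(96500)(0.90)/((8.314)(298)) = 70.11.

ln K = 70.1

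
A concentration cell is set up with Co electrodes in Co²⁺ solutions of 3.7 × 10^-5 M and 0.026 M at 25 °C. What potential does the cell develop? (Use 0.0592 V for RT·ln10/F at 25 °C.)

0.084 V

Both half-cells are Co²⁺/Co, so E°_cell = 0. The concentrated side is the cathode; the cell reaction moves Co²⁺ from high to low concentration with n = 2.
Q = [Co²⁺]_dilute/[Co²⁺]_conc = 3.7 × 10^-5/0.026 = 0.00142.
E = 0 − (0.0592/2) log Q = −(0.0592/2)(-2.847) = 0.0843 V.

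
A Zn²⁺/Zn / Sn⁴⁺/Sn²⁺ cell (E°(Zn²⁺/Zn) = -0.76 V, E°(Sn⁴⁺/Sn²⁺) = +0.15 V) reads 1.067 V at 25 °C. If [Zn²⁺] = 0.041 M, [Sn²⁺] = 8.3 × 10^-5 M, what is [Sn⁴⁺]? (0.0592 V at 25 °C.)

From the Nernst equation, log Q = n(E° − E)/0.0592 = 2(0.91 − 1.067)/0.0592 = -5.304, so Q = 4.97 × 10^-6.
With Q = [Zn²⁺]·[Sn²⁺]/[Sn⁴⁺] and the known concentrations, [Sn⁴⁺] in the denominator gives [Sn⁴⁺] = 0.69 M.

0.69 M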